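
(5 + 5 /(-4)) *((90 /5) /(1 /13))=1755 /2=877.50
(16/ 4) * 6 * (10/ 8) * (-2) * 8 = -480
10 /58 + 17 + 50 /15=1784 /87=20.51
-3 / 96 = -1 / 32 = -0.03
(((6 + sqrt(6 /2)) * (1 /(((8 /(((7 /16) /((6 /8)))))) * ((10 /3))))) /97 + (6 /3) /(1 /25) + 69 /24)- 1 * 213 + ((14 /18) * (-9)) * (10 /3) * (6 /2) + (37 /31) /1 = -110142849 /481120 + 7 * sqrt(3) /31040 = -228.93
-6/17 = -0.35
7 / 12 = 0.58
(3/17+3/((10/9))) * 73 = 35697/170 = 209.98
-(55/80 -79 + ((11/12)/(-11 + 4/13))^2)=54465617/695556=78.31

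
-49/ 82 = -0.60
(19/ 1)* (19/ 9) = 361/ 9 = 40.11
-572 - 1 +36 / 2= -555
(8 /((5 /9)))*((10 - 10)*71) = 0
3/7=0.43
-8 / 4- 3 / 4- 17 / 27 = -365 / 108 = -3.38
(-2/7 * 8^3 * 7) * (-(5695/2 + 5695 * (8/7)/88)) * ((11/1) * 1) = 230351360/7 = 32907337.14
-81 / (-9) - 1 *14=-5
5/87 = 0.06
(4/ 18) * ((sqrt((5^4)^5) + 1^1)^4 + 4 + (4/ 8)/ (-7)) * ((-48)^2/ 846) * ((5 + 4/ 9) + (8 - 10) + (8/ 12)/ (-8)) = 164339696625878818766981875089056/ 8883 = 18500472433398493613304270000.00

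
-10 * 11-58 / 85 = -9408 / 85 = -110.68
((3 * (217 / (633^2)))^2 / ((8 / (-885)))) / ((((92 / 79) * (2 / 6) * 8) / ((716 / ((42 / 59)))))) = -1655676854335 / 17506078902912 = -0.09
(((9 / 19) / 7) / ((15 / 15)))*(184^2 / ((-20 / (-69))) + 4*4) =5256864 / 665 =7905.06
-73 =-73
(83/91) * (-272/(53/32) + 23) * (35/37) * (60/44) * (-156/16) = 139782375/86284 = 1620.03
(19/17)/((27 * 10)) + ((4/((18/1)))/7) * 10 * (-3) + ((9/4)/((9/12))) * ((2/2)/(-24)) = -137933/128520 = -1.07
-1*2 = -2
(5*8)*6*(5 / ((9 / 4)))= 1600 / 3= 533.33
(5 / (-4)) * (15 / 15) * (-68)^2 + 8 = -5772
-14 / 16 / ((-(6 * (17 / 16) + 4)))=7 / 83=0.08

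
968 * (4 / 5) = 774.40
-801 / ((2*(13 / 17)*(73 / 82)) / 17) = -9491049 / 949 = -10001.11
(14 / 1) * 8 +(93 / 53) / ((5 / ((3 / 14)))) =415799 / 3710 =112.08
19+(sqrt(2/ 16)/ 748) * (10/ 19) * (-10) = 19 - 25 * sqrt(2)/ 14212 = 19.00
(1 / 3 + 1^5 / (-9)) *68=136 / 9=15.11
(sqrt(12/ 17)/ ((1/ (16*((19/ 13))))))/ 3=608*sqrt(51)/ 663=6.55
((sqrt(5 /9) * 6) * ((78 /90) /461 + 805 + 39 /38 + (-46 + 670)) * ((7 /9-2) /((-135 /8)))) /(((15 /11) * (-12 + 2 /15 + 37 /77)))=-28008281586824 * sqrt(5) /2099330624025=-29.83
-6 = -6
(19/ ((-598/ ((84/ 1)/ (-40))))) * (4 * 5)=399/ 299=1.33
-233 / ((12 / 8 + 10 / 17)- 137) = 7922 / 4587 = 1.73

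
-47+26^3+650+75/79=1436216/79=18179.95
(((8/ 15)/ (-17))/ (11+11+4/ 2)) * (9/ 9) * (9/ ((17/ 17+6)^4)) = -1/ 204085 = -0.00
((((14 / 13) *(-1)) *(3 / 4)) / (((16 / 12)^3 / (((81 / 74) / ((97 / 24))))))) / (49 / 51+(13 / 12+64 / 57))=-133509789 / 4581717400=-0.03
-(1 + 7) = -8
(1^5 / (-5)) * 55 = -11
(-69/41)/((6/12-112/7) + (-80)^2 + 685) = -46/193233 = -0.00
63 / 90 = 7 / 10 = 0.70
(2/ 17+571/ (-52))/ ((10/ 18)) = -86427/ 4420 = -19.55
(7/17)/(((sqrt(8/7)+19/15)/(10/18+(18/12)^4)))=3765895/593232- 141575 * sqrt(14)/98872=0.99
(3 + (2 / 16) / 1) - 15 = -11.88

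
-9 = -9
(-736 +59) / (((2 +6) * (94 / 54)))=-48.61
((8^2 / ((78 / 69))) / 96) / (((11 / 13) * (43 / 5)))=115 / 1419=0.08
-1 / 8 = -0.12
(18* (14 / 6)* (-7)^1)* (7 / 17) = -2058 / 17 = -121.06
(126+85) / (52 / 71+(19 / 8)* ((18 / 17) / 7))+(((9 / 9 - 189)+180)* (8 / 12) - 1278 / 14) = 74894179 / 774753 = 96.67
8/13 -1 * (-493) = 6417/13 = 493.62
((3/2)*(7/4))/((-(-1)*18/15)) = 35/16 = 2.19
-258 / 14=-129 / 7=-18.43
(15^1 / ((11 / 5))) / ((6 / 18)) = 225 / 11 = 20.45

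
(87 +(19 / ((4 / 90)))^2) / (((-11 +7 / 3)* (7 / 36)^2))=-355447278 / 637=-558002.01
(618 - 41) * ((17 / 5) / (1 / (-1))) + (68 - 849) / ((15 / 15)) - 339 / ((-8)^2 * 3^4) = -2742.87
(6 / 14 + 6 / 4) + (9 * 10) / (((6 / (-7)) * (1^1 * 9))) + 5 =-199 / 42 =-4.74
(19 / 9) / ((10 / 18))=19 / 5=3.80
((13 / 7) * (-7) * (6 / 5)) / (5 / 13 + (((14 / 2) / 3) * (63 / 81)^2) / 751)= -92523951 / 2292310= -40.36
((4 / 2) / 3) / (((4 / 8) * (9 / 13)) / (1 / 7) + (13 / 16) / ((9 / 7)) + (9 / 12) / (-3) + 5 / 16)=312 / 1459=0.21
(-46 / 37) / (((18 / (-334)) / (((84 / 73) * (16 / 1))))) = 3441536 / 8103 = 424.72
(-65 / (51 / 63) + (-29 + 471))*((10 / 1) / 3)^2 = 4018.95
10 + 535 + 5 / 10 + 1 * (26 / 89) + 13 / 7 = 682371 / 1246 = 547.65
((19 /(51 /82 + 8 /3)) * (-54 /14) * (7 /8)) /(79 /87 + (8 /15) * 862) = -9149355 /216142148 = -0.04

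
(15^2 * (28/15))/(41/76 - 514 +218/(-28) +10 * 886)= 0.05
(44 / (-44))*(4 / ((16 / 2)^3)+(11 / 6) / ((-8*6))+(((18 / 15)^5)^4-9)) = -3219787131595126477 / 109863281250000000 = -29.31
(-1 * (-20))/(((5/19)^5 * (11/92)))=911204432/6875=132538.83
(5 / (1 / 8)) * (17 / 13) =680 / 13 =52.31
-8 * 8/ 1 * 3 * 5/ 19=-960/ 19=-50.53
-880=-880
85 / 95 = 17 / 19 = 0.89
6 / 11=0.55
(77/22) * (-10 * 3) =-105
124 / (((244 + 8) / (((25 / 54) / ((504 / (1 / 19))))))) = 775 / 32577552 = 0.00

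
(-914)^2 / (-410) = -417698 / 205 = -2037.55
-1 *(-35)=35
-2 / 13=-0.15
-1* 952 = -952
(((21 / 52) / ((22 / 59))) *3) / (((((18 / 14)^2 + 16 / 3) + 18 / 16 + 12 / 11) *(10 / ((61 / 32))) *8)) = 33330339 / 3961684480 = 0.01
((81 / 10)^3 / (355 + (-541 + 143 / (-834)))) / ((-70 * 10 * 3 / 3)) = 221610897 / 54343450000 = 0.00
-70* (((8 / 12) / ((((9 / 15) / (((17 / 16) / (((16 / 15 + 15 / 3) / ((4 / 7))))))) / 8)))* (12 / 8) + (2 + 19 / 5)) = -45446 / 91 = -499.41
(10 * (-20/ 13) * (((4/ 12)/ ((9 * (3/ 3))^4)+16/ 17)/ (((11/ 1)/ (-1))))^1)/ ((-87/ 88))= -503912000/ 378445041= -1.33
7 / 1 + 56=63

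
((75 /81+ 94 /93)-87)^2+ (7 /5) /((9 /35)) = 5072969413 /700569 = 7241.21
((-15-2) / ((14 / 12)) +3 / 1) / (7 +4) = -1.05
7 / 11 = 0.64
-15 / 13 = -1.15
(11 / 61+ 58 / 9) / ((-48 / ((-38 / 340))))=69103 / 4479840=0.02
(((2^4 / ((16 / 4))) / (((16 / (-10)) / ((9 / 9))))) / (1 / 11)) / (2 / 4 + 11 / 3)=-33 / 5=-6.60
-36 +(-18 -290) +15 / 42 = -4811 / 14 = -343.64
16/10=8/5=1.60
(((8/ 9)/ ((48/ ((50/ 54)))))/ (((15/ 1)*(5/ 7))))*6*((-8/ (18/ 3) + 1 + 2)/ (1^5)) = 35/ 2187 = 0.02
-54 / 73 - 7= -565 / 73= -7.74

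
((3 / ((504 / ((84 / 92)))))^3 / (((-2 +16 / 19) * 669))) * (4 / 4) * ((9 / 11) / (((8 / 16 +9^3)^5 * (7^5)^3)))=-57 / 329739351457779277109779840513105058464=-0.00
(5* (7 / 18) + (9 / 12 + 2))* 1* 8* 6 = 676 / 3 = 225.33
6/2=3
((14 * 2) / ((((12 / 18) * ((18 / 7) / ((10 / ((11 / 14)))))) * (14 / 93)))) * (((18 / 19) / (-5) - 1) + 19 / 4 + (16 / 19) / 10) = 2103815 / 418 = 5033.05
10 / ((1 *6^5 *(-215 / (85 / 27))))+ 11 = 49653563 / 4513968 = 11.00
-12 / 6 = -2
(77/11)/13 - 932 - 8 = -12213/13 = -939.46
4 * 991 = 3964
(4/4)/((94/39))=39/94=0.41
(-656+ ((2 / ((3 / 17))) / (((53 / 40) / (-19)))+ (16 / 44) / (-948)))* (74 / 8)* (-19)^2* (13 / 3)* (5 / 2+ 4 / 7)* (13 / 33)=-10977620597650291 / 766020024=-14330722.77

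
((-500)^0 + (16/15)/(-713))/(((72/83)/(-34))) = -15068069/385020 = -39.14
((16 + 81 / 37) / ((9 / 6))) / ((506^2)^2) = 673 / 3638271047928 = 0.00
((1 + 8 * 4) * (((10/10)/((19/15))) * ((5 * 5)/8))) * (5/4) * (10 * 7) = 2165625/304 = 7123.77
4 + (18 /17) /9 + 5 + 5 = 240 /17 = 14.12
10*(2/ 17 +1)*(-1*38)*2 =-14440/ 17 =-849.41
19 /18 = 1.06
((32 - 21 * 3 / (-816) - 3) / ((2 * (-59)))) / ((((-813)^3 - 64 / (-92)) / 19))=3456233 / 396689206174240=0.00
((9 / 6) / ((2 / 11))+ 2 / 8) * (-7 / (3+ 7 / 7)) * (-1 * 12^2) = 2142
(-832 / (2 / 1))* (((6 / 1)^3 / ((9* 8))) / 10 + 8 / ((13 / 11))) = -14704 / 5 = -2940.80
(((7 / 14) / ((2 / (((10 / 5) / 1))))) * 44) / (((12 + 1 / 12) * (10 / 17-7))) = -0.28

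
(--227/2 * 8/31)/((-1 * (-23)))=908/713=1.27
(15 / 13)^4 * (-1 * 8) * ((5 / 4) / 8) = -2.22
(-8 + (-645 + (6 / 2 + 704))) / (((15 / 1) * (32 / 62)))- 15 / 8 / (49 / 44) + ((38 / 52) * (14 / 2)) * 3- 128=-107.36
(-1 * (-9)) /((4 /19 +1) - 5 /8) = 1368 /89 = 15.37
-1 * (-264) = 264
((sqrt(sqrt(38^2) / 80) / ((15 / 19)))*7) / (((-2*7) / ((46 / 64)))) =-437*sqrt(190) / 19200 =-0.31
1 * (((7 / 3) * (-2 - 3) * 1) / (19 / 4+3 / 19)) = -2660 / 1119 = -2.38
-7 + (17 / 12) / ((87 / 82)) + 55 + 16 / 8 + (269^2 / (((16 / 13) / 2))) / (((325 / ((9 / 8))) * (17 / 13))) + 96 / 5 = 2710431697 / 7099200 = 381.79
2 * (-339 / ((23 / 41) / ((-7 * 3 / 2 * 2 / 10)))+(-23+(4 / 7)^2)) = 14046541 / 5635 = 2492.73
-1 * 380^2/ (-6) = 72200/ 3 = 24066.67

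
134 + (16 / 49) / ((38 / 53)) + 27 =150315 / 931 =161.46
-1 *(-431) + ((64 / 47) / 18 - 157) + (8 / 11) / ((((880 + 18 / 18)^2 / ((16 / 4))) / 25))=989818281514 / 3611477133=274.08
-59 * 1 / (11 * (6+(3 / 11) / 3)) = -59 / 67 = -0.88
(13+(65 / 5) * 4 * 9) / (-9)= -481 / 9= -53.44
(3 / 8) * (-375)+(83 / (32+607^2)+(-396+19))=-1525879157 / 2947848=-517.62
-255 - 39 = -294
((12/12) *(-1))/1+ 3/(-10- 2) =-5/4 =-1.25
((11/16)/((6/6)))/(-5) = -11/80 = -0.14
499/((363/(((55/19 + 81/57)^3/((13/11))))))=275132632/2942511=93.50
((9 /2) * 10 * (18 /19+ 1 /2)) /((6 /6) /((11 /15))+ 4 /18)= 245025 /5966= 41.07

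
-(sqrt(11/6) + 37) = -37 -sqrt(66)/6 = -38.35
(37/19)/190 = 0.01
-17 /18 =-0.94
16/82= 0.20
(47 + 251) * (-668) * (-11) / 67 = 2189704 / 67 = 32682.15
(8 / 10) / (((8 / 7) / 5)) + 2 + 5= 21 / 2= 10.50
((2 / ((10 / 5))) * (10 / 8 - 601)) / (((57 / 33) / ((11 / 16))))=-290279 / 1216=-238.72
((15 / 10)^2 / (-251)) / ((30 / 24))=-9 / 1255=-0.01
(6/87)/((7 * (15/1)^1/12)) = 8/1015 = 0.01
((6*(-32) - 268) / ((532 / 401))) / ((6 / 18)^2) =-415035 / 133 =-3120.56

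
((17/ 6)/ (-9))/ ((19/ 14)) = -119/ 513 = -0.23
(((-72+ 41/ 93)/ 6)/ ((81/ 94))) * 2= -625570/ 22599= -27.68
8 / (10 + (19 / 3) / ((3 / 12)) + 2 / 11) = 66 / 293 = 0.23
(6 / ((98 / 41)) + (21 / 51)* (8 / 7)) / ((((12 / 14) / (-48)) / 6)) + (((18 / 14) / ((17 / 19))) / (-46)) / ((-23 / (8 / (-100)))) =-225172653 / 224825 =-1001.55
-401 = -401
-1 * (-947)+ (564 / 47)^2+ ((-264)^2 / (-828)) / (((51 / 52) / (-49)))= 6212671 / 1173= 5296.39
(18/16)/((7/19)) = 171/56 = 3.05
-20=-20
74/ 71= 1.04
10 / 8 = 5 / 4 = 1.25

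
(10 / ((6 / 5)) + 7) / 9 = 46 / 27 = 1.70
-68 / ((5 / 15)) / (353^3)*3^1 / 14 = -306 / 307908839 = -0.00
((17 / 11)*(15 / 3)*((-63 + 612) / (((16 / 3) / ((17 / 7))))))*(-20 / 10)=-2379915 / 616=-3863.50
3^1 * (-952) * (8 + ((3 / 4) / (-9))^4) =-19740791 / 864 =-22848.14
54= 54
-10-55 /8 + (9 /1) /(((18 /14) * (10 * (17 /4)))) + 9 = -5243 /680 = -7.71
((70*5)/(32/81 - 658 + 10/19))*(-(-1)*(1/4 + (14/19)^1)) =-1063125/2022488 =-0.53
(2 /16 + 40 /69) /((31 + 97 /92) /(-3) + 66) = 389 /30534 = 0.01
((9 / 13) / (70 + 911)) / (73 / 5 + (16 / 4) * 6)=5 / 273481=0.00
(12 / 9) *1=4 / 3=1.33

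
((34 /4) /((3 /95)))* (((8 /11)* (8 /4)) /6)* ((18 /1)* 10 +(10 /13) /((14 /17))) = 106363900 /9009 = 11806.40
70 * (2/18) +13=187/9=20.78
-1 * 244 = -244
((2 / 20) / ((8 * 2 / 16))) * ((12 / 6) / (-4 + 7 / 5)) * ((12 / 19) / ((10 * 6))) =-1 / 1235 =-0.00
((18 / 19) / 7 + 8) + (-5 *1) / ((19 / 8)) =802 / 133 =6.03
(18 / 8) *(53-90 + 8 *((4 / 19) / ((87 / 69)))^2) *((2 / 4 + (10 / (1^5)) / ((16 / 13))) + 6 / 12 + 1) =-8139667725 / 9715232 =-837.83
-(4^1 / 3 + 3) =-13 / 3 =-4.33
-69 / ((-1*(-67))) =-69 / 67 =-1.03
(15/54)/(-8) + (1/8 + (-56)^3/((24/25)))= -26342387/144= -182933.24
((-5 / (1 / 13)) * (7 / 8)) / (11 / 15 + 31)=-975 / 544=-1.79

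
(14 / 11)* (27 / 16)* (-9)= -1701 / 88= -19.33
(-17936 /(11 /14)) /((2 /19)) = -2385488 /11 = -216862.55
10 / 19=0.53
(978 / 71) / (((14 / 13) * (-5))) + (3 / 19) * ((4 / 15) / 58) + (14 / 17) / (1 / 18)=285518099 / 23276995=12.27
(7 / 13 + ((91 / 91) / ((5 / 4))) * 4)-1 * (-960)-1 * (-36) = 64983 / 65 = 999.74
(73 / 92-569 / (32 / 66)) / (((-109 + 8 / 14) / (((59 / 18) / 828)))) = 178242127 / 4162866048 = 0.04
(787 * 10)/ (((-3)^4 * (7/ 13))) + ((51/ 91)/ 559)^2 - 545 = -76411608368534/ 209600068041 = -364.56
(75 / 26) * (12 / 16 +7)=2325 / 104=22.36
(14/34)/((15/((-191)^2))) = 255367/255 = 1001.44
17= 17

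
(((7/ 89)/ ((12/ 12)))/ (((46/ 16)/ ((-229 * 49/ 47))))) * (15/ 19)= -9425640/ 1827971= -5.16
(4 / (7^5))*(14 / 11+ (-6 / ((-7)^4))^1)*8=1073536 / 443889677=0.00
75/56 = 1.34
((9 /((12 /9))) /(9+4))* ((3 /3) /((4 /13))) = 27 /16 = 1.69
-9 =-9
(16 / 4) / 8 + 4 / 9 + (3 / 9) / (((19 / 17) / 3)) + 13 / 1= 5075 / 342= 14.84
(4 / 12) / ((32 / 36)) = 0.38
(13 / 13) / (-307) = -1 / 307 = -0.00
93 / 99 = 31 / 33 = 0.94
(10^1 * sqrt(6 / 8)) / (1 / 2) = 10 * sqrt(3) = 17.32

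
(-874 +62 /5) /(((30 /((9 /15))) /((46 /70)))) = -11.32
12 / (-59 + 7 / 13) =-39 / 190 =-0.21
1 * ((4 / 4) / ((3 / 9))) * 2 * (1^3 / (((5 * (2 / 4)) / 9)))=108 / 5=21.60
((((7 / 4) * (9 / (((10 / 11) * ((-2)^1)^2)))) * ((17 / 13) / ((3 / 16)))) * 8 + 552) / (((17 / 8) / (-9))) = -3714336 / 1105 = -3361.39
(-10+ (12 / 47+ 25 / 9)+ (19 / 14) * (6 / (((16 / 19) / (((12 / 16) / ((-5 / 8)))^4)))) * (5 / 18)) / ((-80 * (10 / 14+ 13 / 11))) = 11376959 / 1235160000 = 0.01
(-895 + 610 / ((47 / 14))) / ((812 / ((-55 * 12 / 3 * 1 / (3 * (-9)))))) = -7.16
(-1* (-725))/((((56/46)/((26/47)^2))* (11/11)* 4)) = 2818075/61852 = 45.56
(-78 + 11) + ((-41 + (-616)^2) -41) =379307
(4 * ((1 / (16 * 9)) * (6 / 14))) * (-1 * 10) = -5 / 42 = -0.12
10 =10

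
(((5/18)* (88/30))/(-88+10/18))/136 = -11/160548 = -0.00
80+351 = 431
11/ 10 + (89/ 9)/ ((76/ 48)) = 4187/ 570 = 7.35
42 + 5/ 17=719/ 17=42.29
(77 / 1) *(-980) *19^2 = -27241060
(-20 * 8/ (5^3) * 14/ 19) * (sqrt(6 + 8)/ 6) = -224 * sqrt(14)/ 1425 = -0.59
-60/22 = -30/11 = -2.73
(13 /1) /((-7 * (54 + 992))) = -13 /7322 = -0.00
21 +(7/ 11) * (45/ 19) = 4704/ 209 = 22.51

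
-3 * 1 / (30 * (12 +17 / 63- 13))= 63 / 460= 0.14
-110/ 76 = -55/ 38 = -1.45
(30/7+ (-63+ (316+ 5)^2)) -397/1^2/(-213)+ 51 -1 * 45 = 153558313/1491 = 102990.15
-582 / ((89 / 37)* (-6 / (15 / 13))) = 53835 / 1157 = 46.53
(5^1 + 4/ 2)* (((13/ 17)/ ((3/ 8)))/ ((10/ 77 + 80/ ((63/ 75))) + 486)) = 7007/ 285379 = 0.02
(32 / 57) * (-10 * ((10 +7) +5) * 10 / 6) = -35200 / 171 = -205.85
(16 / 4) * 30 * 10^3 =120000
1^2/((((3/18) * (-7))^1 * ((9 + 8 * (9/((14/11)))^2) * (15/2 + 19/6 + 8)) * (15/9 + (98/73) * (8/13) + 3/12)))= -2847/69560345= -0.00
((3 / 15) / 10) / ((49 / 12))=6 / 1225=0.00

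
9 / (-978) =-3 / 326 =-0.01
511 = 511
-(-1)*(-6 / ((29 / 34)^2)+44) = 30068 / 841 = 35.75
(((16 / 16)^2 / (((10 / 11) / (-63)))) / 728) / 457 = -0.00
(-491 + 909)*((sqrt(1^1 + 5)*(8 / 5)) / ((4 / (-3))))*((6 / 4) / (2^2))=-1881*sqrt(6) / 10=-460.75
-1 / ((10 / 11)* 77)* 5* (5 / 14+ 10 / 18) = -115 / 1764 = -0.07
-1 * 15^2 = -225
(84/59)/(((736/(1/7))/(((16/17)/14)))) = 3/161483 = 0.00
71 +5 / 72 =5117 / 72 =71.07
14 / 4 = 7 / 2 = 3.50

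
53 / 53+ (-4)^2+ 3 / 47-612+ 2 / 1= -27868 / 47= -592.94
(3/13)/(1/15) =45/13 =3.46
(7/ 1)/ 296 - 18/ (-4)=1339/ 296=4.52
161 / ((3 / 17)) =2737 / 3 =912.33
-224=-224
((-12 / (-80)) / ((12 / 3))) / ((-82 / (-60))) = 9 / 328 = 0.03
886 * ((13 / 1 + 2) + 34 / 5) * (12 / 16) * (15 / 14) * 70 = 2172915 / 2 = 1086457.50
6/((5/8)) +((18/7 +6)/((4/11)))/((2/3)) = 3147/70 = 44.96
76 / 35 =2.17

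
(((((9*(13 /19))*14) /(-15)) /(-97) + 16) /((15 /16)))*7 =119.91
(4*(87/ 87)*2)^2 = 64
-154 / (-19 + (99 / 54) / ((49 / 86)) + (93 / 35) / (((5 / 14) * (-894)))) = 84326550 / 8646557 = 9.75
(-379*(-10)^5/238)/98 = 9475000/5831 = 1624.94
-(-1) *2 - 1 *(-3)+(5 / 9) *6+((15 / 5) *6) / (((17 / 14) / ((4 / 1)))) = 3449 / 51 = 67.63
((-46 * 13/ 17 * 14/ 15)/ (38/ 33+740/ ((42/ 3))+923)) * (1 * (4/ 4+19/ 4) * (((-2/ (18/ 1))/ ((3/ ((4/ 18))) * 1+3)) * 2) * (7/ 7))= 1347892/ 517956255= 0.00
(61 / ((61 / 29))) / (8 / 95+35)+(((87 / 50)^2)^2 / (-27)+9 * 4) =760071647281 / 20831250000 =36.49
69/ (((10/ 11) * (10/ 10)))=759/ 10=75.90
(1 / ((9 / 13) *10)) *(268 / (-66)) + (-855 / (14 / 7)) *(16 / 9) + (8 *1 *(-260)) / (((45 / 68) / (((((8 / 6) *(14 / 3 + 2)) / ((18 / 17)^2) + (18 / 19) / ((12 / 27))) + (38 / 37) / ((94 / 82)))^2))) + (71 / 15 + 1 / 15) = -108570698438792264858941 / 287188219740668895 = -378047.19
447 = 447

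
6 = 6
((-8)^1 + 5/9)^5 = -1350125107/59049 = -22864.49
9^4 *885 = 5806485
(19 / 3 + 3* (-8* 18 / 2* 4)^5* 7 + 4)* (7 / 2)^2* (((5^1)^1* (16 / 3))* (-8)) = 978631185200335520 / 9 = 108736798355592835.56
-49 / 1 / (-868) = 7 / 124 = 0.06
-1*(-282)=282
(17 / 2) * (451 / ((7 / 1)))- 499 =681 / 14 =48.64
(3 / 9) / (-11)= -1 / 33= -0.03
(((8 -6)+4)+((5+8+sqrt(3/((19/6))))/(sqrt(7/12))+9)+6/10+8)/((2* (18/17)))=17* sqrt(798)/798+221* sqrt(21)/126+1003/90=19.78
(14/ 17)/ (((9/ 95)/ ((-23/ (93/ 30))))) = -305900/ 4743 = -64.50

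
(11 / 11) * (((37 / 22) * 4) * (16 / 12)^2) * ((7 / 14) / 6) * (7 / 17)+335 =1693487 / 5049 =335.41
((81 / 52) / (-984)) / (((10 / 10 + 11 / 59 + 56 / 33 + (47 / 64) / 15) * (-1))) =525690 / 973781939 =0.00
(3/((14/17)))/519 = 17/2422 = 0.01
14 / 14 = 1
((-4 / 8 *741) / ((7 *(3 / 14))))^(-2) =1 / 61009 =0.00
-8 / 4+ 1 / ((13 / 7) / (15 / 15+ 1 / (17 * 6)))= -1931 / 1326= -1.46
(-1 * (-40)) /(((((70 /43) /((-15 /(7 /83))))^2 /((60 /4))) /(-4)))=-68783909400 /2401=-28648025.57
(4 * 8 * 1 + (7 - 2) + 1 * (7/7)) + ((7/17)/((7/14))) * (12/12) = 660/17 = 38.82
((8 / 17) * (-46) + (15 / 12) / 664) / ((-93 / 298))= 145621127 / 2099568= 69.36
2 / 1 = 2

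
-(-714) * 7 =4998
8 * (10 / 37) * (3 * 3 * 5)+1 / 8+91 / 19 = 574839 / 5624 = 102.21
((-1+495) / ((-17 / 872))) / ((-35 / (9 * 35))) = 3876912 / 17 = 228053.65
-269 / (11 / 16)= -4304 / 11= -391.27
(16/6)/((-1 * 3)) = -0.89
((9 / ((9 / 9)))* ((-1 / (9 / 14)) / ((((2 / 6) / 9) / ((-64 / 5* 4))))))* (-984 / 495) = -38472.61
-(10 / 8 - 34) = 131 / 4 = 32.75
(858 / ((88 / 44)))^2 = 184041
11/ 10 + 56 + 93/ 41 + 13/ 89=2171679/ 36490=59.51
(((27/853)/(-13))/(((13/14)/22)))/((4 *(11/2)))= -378/144157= -0.00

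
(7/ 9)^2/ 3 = 49/ 243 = 0.20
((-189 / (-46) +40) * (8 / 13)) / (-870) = -4058 / 130065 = -0.03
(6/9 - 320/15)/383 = -62/1149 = -0.05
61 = 61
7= 7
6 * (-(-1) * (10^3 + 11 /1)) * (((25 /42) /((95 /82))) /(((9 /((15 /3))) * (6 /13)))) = 4490525 /1197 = 3751.48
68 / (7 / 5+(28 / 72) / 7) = 6120 / 131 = 46.72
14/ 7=2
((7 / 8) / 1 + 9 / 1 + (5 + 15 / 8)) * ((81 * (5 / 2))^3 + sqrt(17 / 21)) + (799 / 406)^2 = 67 * sqrt(357) / 84 + 183413779522583 / 1318688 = 139088093.16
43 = 43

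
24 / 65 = 0.37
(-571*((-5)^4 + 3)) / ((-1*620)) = 578.37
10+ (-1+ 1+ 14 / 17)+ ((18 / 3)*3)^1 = 490 / 17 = 28.82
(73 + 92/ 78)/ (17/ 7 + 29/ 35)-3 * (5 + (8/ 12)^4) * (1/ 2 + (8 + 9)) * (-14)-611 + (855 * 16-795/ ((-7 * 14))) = 5529157994/ 326781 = 16920.07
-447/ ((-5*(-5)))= -447/ 25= -17.88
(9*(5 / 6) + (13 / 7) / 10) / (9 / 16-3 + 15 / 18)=-12912 / 2695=-4.79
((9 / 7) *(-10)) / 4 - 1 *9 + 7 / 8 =-635 / 56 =-11.34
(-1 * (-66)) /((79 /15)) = 990 /79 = 12.53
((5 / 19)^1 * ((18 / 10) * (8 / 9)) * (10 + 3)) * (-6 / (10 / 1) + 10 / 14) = 416 / 665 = 0.63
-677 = -677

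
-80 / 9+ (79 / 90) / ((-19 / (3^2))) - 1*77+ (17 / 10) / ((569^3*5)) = -67968432869119 / 787540538475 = -86.30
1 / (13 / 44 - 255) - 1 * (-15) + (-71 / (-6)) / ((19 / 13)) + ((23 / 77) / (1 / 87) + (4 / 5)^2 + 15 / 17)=302233728541 / 5972770650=50.60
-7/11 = -0.64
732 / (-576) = -61 / 48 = -1.27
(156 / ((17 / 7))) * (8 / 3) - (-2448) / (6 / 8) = 58400 / 17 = 3435.29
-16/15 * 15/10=-8/5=-1.60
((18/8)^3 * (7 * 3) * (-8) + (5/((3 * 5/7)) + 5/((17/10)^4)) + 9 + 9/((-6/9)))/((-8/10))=19195060295/8018016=2393.99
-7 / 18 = -0.39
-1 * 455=-455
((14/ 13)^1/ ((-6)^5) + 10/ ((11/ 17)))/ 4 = 8592403/ 2223936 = 3.86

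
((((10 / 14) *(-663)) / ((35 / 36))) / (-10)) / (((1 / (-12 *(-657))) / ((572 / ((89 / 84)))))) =645817670784 / 3115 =207325094.95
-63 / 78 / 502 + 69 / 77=898971 / 1005004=0.89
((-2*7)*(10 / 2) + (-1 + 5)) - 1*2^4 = -82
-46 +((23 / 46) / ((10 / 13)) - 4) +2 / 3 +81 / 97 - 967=-5906417 / 5820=-1014.85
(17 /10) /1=17 /10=1.70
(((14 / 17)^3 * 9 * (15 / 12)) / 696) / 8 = 0.00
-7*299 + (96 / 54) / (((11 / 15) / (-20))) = -70669 / 33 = -2141.48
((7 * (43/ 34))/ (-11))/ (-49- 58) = 301/ 40018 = 0.01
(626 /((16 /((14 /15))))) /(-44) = -2191 /2640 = -0.83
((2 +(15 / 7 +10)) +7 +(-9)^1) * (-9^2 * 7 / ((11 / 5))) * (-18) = 619650 / 11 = 56331.82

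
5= 5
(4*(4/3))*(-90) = -480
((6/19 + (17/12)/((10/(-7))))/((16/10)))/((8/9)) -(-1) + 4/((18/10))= 240505/87552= 2.75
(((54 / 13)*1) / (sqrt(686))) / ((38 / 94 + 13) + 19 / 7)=1269*sqrt(14) / 482573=0.01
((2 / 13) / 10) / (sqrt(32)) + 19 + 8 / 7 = sqrt(2) / 520 + 141 / 7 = 20.15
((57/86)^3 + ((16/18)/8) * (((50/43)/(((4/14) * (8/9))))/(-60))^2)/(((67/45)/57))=11.17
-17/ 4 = -4.25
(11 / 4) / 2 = 11 / 8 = 1.38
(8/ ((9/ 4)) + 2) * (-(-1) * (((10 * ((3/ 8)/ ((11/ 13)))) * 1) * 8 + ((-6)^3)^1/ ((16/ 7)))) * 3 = -10825/ 11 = -984.09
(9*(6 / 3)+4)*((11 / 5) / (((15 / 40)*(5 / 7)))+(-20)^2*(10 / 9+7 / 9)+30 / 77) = 16811.49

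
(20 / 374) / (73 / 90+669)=900 / 11272921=0.00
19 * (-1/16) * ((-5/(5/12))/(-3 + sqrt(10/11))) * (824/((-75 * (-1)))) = -129162/2225 -3914 * sqrt(110)/2225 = -76.50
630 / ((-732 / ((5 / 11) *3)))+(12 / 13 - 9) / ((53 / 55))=-8835225 / 924638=-9.56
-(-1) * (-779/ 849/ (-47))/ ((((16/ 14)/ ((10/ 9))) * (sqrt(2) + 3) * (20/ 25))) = 0.01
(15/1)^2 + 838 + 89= 1152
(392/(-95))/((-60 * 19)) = 98/27075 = 0.00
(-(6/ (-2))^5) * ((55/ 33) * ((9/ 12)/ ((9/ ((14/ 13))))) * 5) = 4725/ 26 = 181.73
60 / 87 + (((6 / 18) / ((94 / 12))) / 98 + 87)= 5856558 / 66787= 87.69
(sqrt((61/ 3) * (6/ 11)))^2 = 122/ 11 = 11.09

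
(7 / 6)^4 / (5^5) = 2401 / 4050000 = 0.00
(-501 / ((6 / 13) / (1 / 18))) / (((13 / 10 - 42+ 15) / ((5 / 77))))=54275 / 356202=0.15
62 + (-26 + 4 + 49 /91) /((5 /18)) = -992 /65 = -15.26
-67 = -67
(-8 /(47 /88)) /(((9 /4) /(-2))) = 5632 /423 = 13.31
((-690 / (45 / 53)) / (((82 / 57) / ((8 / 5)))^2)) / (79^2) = -42245664 / 262278025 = -0.16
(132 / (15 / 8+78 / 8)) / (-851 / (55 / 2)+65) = 19360 / 58063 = 0.33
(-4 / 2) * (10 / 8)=-5 / 2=-2.50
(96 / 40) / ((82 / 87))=522 / 205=2.55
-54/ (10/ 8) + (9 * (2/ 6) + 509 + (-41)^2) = 10749/ 5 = 2149.80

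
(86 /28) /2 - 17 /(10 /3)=-499 /140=-3.56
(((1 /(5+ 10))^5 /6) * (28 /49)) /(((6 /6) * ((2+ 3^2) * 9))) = 2 /1578740625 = 0.00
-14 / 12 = -7 / 6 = -1.17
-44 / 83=-0.53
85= 85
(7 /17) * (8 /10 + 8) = 308 /85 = 3.62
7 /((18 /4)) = 14 /9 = 1.56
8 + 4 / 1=12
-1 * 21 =-21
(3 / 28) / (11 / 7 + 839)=3 / 23536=0.00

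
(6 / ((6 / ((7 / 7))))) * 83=83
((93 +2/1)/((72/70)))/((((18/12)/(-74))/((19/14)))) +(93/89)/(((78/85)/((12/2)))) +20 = -384674795/62478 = -6156.96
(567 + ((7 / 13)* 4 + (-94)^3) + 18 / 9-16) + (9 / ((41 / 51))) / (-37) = -830029.15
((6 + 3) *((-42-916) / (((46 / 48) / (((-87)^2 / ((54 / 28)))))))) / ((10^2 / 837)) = -169936826472 / 575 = -295542306.91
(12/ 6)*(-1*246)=-492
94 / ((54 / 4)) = 188 / 27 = 6.96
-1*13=-13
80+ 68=148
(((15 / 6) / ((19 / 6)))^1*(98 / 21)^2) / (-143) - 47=-384077 / 8151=-47.12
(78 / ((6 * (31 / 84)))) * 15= 16380 / 31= 528.39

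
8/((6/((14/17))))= 56/51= 1.10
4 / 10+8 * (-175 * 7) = -48998 / 5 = -9799.60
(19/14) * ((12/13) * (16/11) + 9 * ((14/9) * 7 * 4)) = 534356/1001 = 533.82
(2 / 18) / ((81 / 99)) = 11 / 81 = 0.14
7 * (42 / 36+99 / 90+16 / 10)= 406 / 15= 27.07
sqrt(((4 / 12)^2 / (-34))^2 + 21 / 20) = sqrt(2457970) / 1530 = 1.02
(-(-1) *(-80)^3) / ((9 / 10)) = -5120000 / 9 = -568888.89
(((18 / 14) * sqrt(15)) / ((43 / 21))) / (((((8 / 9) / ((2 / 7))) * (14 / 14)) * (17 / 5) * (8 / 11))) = 13365 * sqrt(15) / 163744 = 0.32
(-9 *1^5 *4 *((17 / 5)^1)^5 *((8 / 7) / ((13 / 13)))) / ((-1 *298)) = 204459408 / 3259375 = 62.73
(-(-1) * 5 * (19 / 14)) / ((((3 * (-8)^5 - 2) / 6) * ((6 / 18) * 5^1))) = -9 / 36218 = -0.00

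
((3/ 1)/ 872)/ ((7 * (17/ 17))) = 3/ 6104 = 0.00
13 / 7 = 1.86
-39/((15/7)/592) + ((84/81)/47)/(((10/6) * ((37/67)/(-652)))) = -844373824/78255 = -10790.03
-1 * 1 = -1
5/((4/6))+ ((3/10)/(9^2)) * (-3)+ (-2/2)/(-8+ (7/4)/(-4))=1027/135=7.61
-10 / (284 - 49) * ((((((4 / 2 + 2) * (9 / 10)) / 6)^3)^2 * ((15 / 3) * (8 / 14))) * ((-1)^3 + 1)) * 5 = 0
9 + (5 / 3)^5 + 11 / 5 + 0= 29233 / 1215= 24.06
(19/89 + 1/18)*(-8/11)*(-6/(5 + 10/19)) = 65512/308385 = 0.21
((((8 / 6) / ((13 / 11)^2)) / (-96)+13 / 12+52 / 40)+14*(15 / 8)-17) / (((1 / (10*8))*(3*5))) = 1414334 / 22815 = 61.99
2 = 2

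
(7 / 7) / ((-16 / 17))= -17 / 16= -1.06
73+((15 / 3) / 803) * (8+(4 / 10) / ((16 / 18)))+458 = 1705741 / 3212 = 531.05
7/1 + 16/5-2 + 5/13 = 558/65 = 8.58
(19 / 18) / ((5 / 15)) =19 / 6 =3.17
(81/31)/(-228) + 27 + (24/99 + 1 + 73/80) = 45316921/1554960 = 29.14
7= 7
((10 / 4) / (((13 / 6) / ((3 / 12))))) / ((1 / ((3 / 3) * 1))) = 15 / 52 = 0.29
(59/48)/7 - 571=-191797/336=-570.82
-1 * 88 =-88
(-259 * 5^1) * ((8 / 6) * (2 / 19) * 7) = -72520 / 57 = -1272.28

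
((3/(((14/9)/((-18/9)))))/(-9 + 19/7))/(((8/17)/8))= 459/44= 10.43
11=11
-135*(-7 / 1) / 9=105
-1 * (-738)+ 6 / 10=738.60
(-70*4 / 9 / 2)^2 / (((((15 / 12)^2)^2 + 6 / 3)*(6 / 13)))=32614400 / 276291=118.04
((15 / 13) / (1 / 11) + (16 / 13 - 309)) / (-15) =3836 / 195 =19.67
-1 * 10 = -10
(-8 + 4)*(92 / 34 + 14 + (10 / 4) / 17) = -1146 / 17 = -67.41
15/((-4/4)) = -15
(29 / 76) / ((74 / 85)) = 2465 / 5624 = 0.44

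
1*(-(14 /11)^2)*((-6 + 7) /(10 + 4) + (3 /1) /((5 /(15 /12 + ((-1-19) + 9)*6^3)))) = 1396283 /605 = 2307.91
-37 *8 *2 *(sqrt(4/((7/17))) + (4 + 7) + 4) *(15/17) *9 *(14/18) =-932400/17 -17760 *sqrt(119)/17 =-66243.45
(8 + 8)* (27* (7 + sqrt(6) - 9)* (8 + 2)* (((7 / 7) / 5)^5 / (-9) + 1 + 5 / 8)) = -8774808 / 625 + 4387404* sqrt(6) / 625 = 3155.35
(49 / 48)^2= 2401 / 2304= 1.04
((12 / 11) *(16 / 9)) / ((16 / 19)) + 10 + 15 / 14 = 6179 / 462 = 13.37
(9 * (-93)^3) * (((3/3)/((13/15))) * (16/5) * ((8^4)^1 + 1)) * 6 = -657062156182.15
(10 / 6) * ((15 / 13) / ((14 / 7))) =25 / 26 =0.96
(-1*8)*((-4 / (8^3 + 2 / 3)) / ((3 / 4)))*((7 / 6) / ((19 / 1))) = 224 / 43833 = 0.01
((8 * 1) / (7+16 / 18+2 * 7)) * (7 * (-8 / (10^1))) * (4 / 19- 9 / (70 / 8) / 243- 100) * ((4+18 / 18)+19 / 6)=1404768064 / 842175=1668.02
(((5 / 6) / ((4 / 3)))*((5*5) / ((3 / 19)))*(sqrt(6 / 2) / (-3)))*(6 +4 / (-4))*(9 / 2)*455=-5403125*sqrt(3) / 16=-584905.44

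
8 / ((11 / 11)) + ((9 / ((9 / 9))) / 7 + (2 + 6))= 121 / 7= 17.29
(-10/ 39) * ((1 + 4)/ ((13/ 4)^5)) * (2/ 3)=-102400/ 43441281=-0.00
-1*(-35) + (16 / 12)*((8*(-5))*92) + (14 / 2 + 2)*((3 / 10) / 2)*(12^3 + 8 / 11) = -418751 / 165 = -2537.88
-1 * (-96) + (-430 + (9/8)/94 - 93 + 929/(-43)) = -14505693/32336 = -448.59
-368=-368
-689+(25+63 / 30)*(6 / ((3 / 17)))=1162 / 5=232.40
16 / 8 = 2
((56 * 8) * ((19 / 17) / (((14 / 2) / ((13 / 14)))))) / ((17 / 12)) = 94848 / 2023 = 46.88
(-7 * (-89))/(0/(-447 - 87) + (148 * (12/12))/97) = 60431/148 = 408.32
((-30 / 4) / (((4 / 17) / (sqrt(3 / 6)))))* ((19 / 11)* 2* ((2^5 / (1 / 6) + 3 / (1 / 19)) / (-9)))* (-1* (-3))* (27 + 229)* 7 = 90078240* sqrt(2) / 11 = 11580897.15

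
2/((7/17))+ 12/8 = 89/14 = 6.36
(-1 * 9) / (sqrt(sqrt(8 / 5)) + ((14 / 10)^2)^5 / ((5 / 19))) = -22646094002030009505564554427392578125 / 276576161490826139466842396542806803107 - 749765392066910862922668457031250 * sqrt(10) / 276576161490826139466842396542806803107 + 13642420526593923568725585937500 * 10^(1 / 4) / 276576161490826139466842396542806803107 + 41205894661099337140560150146484375 * 10^(3 / 4) / 276576161490826139466842396542806803107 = -0.08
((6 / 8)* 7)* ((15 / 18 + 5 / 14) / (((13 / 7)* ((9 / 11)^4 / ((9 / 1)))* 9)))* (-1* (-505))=1293898375 / 341172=3792.51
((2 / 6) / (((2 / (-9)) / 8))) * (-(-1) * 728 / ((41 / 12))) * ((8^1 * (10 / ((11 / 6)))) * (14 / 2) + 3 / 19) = -6695934336 / 8569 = -781413.74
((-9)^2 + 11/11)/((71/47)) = 3854/71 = 54.28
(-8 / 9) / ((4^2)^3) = -1 / 4608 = -0.00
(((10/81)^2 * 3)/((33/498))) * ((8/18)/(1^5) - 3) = -381800/216513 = -1.76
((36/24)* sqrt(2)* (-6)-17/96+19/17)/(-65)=-307/21216+9* sqrt(2)/65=0.18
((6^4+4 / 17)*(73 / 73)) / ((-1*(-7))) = 3148 / 17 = 185.18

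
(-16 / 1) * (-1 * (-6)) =-96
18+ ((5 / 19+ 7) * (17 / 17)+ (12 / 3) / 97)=25.30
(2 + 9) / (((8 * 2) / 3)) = 33 / 16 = 2.06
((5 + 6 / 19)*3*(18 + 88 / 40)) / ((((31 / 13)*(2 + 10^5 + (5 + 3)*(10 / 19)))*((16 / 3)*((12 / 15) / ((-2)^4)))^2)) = 17902755 / 942458528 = 0.02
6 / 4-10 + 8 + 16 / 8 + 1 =5 / 2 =2.50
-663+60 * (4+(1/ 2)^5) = -3369/ 8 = -421.12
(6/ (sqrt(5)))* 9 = 54* sqrt(5)/ 5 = 24.15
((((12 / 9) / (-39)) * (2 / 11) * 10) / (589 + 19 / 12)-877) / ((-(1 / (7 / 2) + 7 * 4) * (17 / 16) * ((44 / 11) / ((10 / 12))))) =93322725685 / 15350590827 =6.08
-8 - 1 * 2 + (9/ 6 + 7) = -3/ 2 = -1.50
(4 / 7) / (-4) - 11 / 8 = -85 / 56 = -1.52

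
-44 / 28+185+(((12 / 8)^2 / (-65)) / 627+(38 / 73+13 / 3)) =15684529981 / 83303220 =188.28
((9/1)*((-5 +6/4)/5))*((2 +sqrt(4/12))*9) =-567/5 - 189*sqrt(3)/10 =-146.14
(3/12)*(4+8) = 3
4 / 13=0.31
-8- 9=-17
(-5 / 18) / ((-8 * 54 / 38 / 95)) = 9025 / 3888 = 2.32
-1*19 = -19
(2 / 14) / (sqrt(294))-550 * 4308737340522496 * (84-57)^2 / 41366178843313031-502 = -1748354058461837912762 / 41366178843313031 + sqrt(6) / 294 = -42265.29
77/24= 3.21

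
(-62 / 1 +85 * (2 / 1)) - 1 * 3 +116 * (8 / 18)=1409 / 9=156.56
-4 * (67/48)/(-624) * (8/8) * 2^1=67/3744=0.02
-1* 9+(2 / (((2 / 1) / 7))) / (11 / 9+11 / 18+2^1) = -165 / 23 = -7.17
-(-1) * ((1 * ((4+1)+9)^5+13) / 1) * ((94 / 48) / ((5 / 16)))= 16852226 / 5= 3370445.20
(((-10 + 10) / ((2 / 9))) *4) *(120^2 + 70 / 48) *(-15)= 0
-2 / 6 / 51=-1 / 153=-0.01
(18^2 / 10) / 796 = 81 / 1990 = 0.04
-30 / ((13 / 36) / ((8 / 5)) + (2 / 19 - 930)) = 164160 / 5087149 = 0.03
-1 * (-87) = 87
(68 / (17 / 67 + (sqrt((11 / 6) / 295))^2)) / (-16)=-1008015 / 61654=-16.35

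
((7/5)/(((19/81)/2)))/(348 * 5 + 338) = 567/98705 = 0.01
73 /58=1.26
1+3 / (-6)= 0.50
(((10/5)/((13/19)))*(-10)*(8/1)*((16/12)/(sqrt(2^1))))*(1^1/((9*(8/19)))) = -14440*sqrt(2)/351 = -58.18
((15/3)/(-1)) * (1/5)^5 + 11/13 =6862/8125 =0.84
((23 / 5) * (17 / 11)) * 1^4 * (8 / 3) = 3128 / 165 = 18.96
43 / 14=3.07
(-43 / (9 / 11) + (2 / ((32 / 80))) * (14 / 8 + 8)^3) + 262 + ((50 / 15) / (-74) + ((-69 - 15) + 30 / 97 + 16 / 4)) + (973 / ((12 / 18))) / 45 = 49577527187 / 10336320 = 4796.44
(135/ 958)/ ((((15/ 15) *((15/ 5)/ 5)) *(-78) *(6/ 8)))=-0.00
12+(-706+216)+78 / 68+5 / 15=-48605 / 102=-476.52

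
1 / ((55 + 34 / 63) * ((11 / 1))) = 63 / 38489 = 0.00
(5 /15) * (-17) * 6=-34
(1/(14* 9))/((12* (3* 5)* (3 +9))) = 1/272160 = 0.00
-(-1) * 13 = 13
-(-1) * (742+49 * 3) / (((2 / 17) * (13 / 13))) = 15113 / 2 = 7556.50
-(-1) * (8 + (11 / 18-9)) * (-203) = 1421 / 18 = 78.94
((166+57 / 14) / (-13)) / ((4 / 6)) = -7143 / 364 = -19.62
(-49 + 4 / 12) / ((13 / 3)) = -146 / 13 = -11.23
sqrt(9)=3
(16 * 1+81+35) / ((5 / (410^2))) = 4437840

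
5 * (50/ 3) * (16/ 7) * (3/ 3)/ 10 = 400/ 21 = 19.05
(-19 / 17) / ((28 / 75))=-1425 / 476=-2.99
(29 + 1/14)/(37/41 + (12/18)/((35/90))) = 16687/1502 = 11.11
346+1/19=6575/19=346.05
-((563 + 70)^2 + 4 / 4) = -400690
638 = 638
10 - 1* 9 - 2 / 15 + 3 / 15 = 16 / 15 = 1.07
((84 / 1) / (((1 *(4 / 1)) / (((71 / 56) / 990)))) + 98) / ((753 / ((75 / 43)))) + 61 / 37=395497279 / 210852048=1.88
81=81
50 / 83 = 0.60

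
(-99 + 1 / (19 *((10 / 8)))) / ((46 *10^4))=-9401 / 43700000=-0.00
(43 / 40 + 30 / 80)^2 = 841 / 400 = 2.10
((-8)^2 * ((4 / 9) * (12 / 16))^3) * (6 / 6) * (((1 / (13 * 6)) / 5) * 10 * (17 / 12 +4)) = 0.33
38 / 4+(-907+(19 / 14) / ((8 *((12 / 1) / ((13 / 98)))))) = -118211273 / 131712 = -897.50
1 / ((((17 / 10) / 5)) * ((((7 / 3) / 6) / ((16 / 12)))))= 1200 / 119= 10.08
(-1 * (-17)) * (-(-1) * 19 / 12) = 323 / 12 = 26.92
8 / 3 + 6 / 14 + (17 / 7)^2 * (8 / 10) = 5743 / 735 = 7.81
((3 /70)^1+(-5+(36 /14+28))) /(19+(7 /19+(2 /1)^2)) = 34067 /31080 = 1.10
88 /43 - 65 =-2707 /43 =-62.95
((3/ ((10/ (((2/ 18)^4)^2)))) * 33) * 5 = 11/ 9565938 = 0.00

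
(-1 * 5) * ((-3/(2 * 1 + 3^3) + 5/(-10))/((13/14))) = 3.25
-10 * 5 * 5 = -250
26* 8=208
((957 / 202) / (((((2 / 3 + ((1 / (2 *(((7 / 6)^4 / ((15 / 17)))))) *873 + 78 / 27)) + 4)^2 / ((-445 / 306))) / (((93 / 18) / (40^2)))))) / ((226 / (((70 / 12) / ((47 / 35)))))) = -0.00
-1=-1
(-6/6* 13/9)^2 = 169/81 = 2.09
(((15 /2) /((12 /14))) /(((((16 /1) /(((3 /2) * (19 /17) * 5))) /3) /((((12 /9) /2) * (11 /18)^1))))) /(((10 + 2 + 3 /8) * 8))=3325 /58752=0.06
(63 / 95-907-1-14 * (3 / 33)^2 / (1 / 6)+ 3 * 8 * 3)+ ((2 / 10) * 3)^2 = -48030194 / 57475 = -835.67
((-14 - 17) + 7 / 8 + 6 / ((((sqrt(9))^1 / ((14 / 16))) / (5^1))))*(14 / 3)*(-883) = 352317 / 4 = 88079.25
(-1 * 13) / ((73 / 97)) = -1261 / 73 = -17.27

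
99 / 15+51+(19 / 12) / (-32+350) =1099103 / 19080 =57.60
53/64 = 0.83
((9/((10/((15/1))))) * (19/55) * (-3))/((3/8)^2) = -5472/55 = -99.49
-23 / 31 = -0.74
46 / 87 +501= 501.53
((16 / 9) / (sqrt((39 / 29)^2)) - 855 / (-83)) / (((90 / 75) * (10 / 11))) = 10.65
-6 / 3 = -2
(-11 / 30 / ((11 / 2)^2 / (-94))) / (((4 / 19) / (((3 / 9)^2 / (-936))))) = -893 / 1389960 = -0.00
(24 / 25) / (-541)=-24 / 13525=-0.00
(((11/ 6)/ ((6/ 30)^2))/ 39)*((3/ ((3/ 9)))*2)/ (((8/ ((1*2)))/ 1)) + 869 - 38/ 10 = 226327/ 260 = 870.49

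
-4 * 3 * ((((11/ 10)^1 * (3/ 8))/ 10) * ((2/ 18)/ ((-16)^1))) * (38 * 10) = 1.31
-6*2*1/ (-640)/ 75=1/ 4000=0.00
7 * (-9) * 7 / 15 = -147 / 5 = -29.40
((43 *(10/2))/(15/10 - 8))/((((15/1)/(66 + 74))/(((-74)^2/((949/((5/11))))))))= -329655200/407121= -809.72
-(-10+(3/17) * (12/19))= 3194/323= 9.89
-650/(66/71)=-23075/33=-699.24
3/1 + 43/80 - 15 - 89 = -100.46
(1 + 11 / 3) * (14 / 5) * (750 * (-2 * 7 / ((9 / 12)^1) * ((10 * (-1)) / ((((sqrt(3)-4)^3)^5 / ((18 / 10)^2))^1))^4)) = -7943003894547092050021335871363926498983715800595674059776 / 171609429318617234454903330086101690613426770774934165111157665910025-183435817467640376570008475797412349259327618721737359360 * sqrt(3) / 6864377172744689378196133203444067624537070830997366604446306636401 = -0.00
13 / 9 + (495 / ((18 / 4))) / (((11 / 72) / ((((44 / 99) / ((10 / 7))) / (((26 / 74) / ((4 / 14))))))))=21481 / 117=183.60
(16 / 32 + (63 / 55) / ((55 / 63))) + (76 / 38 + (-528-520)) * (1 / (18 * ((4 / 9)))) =-1560149 / 12100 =-128.94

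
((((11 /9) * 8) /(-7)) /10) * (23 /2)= -506 /315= -1.61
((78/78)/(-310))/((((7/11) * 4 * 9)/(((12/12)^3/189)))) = -11/14764680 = -0.00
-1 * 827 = -827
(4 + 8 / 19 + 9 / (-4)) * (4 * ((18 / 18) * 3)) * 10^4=4950000 / 19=260526.32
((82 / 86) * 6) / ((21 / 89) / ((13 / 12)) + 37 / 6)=41652 / 46483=0.90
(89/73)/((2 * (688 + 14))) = 89/102492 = 0.00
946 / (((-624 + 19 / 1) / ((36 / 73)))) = -3096 / 4015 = -0.77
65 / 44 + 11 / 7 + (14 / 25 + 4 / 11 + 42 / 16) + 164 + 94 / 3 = 9329197 / 46200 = 201.93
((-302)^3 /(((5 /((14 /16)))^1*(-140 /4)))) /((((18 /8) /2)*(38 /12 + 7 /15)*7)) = 4813.21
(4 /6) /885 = 2 /2655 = 0.00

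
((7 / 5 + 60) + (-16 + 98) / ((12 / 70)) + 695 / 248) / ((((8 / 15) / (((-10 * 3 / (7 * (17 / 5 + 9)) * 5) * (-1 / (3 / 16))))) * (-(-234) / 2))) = 36039875 / 449748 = 80.13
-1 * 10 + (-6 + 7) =-9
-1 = -1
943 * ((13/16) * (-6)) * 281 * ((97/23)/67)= -43583943/536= -81313.33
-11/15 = -0.73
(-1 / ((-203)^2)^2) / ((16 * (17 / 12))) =-3 / 115476354308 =-0.00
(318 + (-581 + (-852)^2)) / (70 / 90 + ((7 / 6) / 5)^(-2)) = 320007681 / 8443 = 37902.13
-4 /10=-2 /5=-0.40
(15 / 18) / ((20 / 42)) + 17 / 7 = 4.18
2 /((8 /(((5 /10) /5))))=1 /40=0.02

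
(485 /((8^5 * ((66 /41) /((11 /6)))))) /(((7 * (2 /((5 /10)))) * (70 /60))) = 19885 /38535168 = 0.00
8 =8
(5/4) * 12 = 15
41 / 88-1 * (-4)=393 / 88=4.47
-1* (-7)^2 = -49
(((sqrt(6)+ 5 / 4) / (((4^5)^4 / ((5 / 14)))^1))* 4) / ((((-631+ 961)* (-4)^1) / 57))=-19* sqrt(6) / 338649581355008-95 / 1354598325420032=-0.00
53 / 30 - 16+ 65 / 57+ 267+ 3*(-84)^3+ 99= -1013322683 / 570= -1777759.09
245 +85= 330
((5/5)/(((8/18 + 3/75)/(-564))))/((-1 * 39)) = 42300/1417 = 29.85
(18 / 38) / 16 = 9 / 304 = 0.03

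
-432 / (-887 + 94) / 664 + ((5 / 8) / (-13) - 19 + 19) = -24883 / 526552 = -0.05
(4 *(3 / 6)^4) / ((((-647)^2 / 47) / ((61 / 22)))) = 2867 / 36837592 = 0.00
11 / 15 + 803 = 12056 / 15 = 803.73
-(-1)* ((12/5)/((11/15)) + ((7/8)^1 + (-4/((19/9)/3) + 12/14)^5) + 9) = -9549343711124215/3662190038584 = -2607.55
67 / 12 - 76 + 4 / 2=-821 / 12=-68.42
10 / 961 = 0.01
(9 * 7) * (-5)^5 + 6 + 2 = -196867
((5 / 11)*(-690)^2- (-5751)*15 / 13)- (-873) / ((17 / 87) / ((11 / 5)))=2830581198 / 12155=232873.81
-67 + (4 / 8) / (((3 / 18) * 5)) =-332 / 5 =-66.40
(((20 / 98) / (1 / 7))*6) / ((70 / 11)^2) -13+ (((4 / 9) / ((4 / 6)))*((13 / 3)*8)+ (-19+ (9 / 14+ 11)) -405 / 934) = 18251104 / 7208145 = 2.53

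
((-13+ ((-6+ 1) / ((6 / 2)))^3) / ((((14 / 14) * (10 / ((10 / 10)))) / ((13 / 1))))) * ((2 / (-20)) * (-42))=-21658 / 225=-96.26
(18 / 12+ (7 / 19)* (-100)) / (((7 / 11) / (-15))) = 221595 / 266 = 833.06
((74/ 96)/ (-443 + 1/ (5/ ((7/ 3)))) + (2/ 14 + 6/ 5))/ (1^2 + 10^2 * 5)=1661767/ 620785760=0.00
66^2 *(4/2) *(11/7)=95832/7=13690.29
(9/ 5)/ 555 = 3/ 925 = 0.00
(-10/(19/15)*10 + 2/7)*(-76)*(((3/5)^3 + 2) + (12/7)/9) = 264353816/18375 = 14386.60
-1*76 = -76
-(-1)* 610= 610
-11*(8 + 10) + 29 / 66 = -13039 / 66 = -197.56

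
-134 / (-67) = 2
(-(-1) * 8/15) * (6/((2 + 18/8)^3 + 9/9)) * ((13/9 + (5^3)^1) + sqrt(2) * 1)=1024 * sqrt(2)/24885 + 1165312/223965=5.26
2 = 2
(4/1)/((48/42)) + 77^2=11865/2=5932.50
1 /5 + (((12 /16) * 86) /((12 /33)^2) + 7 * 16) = 95997 /160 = 599.98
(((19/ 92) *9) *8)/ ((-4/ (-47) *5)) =8037/ 230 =34.94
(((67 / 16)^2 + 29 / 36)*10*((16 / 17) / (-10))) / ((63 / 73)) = -3084761 / 154224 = -20.00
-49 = -49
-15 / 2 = -7.50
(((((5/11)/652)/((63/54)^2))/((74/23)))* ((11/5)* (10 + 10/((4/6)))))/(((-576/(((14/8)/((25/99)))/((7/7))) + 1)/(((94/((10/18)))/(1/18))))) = -0.32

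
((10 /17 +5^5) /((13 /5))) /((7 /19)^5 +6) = 657837601825 /3287021621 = 200.13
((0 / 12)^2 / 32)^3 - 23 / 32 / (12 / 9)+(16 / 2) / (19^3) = -472247 / 877952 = -0.54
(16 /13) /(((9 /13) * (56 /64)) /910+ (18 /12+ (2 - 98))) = -16640 /1277631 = -0.01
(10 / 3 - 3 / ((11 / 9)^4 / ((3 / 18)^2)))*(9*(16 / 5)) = 6948948 / 73205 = 94.92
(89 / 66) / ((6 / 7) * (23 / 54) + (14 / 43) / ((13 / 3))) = 1044771 / 341066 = 3.06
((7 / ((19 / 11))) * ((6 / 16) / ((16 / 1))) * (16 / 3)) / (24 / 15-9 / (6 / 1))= 385 / 76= 5.07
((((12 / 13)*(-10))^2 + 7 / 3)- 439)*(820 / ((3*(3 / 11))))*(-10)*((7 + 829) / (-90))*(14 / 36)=-4702883138800 / 369603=-12724147.64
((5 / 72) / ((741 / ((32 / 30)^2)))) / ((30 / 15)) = 16 / 300105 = 0.00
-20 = -20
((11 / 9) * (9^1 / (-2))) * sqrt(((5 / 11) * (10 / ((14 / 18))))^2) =-225 / 7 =-32.14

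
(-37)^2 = 1369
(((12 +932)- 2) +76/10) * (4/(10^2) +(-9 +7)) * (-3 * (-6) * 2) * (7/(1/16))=-938052864/125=-7504422.91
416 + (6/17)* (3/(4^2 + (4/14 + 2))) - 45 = 403711/1088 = 371.06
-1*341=-341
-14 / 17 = -0.82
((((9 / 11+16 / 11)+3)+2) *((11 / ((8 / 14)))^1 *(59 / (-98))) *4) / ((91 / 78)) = -14160 / 49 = -288.98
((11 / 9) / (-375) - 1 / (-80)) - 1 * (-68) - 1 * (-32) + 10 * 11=11340499 / 54000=210.01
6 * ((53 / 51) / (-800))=-53 / 6800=-0.01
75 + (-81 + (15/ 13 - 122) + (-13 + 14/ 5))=-8908/ 65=-137.05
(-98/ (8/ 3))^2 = 21609/ 16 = 1350.56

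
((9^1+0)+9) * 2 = 36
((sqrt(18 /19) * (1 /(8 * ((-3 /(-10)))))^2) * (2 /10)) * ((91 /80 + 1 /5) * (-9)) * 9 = -2889 * sqrt(38) /4864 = -3.66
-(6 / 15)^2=-0.16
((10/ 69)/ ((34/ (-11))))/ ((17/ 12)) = -220/ 6647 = -0.03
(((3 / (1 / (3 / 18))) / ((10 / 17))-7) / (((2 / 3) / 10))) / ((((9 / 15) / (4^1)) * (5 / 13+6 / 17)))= -135915 / 163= -833.83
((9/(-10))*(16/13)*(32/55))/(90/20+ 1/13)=-4608/32725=-0.14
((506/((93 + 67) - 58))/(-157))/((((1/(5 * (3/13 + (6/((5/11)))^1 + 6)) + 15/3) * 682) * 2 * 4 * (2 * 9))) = -0.00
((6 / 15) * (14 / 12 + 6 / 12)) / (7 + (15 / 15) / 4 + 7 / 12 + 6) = 4 / 83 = 0.05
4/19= 0.21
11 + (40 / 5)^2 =75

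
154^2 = 23716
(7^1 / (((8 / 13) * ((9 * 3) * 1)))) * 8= 91 / 27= 3.37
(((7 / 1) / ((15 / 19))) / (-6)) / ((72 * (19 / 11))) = -77 / 6480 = -0.01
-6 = -6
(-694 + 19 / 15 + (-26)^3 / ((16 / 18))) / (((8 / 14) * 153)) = -63203 / 270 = -234.09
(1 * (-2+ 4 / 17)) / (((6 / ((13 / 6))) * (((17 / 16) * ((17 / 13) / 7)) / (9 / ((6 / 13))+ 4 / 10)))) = -941668 / 14739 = -63.89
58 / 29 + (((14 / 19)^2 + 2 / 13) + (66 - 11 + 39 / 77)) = 21032394 / 361361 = 58.20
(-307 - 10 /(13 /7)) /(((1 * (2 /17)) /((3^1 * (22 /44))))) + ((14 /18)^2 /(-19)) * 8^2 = -318906901 /80028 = -3984.94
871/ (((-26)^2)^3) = 67/ 23762752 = 0.00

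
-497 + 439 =-58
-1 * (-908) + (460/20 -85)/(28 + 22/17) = 225565/249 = 905.88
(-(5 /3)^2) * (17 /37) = -425 /333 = -1.28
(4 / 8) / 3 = 1 / 6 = 0.17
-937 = -937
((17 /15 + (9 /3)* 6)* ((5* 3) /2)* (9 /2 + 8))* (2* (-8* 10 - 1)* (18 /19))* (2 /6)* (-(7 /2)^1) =12204675 /38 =321175.66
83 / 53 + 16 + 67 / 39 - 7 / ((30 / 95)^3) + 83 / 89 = -202.07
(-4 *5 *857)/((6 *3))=-8570/9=-952.22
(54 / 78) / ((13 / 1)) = 9 / 169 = 0.05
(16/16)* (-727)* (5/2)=-1817.50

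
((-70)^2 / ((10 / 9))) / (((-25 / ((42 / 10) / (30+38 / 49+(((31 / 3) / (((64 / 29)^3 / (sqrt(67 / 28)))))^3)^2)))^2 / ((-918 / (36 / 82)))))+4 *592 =323327495674703987227156097591992999946678302961482322807820571536385077366304183203079232 / 145803544128682403643064580955455000304499325869757498533308173280849099903469378128125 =2217.56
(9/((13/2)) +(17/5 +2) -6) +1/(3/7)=3.12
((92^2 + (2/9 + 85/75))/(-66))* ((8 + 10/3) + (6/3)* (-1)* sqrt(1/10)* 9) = -723.56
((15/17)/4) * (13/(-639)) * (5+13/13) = -65/2414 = -0.03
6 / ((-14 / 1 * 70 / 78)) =-117 / 245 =-0.48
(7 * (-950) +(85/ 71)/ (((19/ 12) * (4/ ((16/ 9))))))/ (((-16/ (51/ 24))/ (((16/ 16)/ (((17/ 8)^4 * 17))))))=2.55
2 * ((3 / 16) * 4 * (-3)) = -9 / 2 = -4.50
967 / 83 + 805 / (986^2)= 940180347 / 80692268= 11.65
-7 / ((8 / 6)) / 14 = -3 / 8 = -0.38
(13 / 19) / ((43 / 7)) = 91 / 817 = 0.11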